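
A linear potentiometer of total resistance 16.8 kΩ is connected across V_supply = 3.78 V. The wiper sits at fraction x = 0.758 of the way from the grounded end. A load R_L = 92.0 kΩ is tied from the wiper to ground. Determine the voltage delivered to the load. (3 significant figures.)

V_out ≈ 2.77 V

Split the track: R_lower = x·R_p = 12.73 kΩ, R_upper = (1−x)·R_p = 4.066 kΩ.
Lower segment in parallel with the load: 12.73 ‖ 92.0 = 11.19 kΩ.
Loaded-divider output: V_out = 3.78 × 0.7334 = 2.772 V.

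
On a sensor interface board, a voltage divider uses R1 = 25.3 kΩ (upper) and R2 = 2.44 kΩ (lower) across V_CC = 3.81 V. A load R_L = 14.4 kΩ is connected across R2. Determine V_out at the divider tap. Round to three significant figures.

V_out ≈ 0.290 V

The load sits in parallel with R2, giving an effective lower resistance R2' = R2·R_L/(R2+R_L) = 2.086 kΩ.
Then V_out = V_CC · R2'/(R1 + R2') = 3.81 × 2.086/27.39 = 0.2903 V.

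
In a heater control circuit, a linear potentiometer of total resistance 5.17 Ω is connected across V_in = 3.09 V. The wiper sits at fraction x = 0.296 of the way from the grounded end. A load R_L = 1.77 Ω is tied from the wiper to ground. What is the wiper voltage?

V_out ≈ 0.569 V

Lower segment x·R_p = 1.530 Ω; upper segment (1−x)·R_p = 3.640 Ω.
(x·R_p) ‖ R_L = 0.8207 Ω.
V_out = 3.09 × 0.8207/(3.640 + 0.8207) = 0.5686 V.
(Unloaded: V_out = x·V_in = 0.915 V.)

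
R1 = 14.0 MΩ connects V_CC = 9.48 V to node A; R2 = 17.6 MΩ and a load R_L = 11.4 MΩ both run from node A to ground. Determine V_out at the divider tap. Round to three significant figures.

First combine the lower leg with the load: R2 ‖ R_L = 6.919 MΩ.
Voltage divider with the loaded lower leg: V_out = 9.48 × 6.919/(14.0 + 6.919) = 9.48 × 0.3307 = 3.135 V.

V_out ≈ 3.14 V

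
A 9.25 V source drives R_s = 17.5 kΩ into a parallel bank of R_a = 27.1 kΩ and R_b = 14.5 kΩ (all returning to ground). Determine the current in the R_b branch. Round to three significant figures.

Combine the parallel branches: R_p = (1/27.1 + 1/14.5)⁻¹ = 9.446 kΩ.
V_A = 9.25 × 9.446/26.95 = 3.243 V.
Branch current I = V_A/R_b = 3.243/14.5 = 0.2236 mA.
(Check via current divider: I_total = 0.3433 mA; share G_k/ΣG = 0.6514 → same result.)

I ≈ 0.224 mA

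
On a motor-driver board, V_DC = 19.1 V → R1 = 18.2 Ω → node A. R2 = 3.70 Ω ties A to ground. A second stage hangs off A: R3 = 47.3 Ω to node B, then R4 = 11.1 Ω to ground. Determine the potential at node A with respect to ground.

V_A ≈ 3.07 V

Looking into the second stage from A: R3 + R4 = 58.40 Ω appears in parallel with R2.
Effective lower resistance at A: R2 ‖ 58.40 = 3.480 Ω.
V_A = 19.1 × 3.480/(18.2 + 3.480) = 3.066 V.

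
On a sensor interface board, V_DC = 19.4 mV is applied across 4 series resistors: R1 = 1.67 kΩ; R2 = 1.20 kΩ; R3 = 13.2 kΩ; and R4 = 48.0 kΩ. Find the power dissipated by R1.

P ≈ 0.153 nW

ΣR = 64.07 kΩ → I = 19.4/64.07 = 0.3028 µA.
V(R1) = I·R = 0.5057 mV; P = V·I = 0.5057 × 0.3028 = 0.1531 nW.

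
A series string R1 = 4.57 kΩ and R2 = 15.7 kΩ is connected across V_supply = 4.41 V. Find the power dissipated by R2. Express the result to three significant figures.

P ≈ 0.743 mW

ΣR = 20.27 kΩ → I = 4.41/20.27 = 0.2176 mA.
P(R2) = I²·R2 = (0.2176)² × 15.7 = 0.7431 mW.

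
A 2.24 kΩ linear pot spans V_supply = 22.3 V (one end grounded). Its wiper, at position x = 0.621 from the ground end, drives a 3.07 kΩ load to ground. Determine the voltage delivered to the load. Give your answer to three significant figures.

V_out ≈ 11.8 V

Split the track: R_lower = x·R_p = 1.391 kΩ, R_upper = (1−x)·R_p = 0.8490 kΩ.
Lower segment in parallel with the load: 1.391 ‖ 3.07 = 0.9573 kΩ.
Loaded-divider output: V_out = 22.3 × 0.5300 = 11.82 V.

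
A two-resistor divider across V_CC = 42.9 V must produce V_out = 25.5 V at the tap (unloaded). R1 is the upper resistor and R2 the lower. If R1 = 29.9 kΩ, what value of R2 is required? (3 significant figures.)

V_out/V_CC = R2/(R1+R2) = 0.5944.
Rearranging, R2 = R1·k/(1−k) = 29.9 × 1.466 = 43.82 kΩ.

R2 ≈ 43.8 kΩ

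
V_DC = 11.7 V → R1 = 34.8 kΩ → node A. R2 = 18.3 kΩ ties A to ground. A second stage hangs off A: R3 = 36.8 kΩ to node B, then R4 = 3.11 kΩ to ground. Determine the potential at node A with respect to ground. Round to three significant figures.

Node A sees R2 in parallel with the series input of stage 2, R3 + R4 = 39.91 kΩ.
Effective lower resistance at A: R2 ‖ 39.91 = 12.55 kΩ.
First divider: V_A = V_DC · 12.55/(34.8 + 12.55) = 3.100 V.

V_A ≈ 3.10 V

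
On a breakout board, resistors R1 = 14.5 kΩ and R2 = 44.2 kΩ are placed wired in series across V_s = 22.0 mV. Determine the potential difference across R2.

V ≈ 16.6 mV

Series total: ΣR = 14.5 + 44.2 = 58.70 kΩ.
V = V_s · R/ΣR = 22.0 × 0.7530 = 16.57 mV.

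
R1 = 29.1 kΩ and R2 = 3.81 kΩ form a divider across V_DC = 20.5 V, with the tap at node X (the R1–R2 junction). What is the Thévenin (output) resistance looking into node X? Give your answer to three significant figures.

R_th ≈ 3.37 kΩ

Looking into X with the source shorted: R_th = R1·R2/(R1+R2) = 29.10 × 3.81/32.91 = 3.369 kΩ.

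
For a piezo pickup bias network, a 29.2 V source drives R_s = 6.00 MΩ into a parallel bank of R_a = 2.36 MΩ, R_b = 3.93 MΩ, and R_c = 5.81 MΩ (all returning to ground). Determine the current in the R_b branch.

Combine the parallel branches: R_p = (1/2.36 + 1/3.93 + 1/5.81)⁻¹ = 1.176 MΩ.
V_A by voltage divider: V_A = 29.2 × 1.176/(6.00 + 1.176) = 4.785 V.
Branch current I = V_A/R_b = 4.785/3.93 = 1.218 µA.

I ≈ 1.22 µA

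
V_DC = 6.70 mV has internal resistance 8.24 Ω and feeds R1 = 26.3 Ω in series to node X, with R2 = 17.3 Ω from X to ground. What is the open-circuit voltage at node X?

V_th ≈ 2.24 mV

R1' = 8.24 + 26.3 = 34.54 Ω (source resistance + R1).
Open-circuit (no load on X): V_th = V_DC · R2/(R1' + R2) = 6.70 × 17.3/(34.54 + 17.3) = 2.236 mV.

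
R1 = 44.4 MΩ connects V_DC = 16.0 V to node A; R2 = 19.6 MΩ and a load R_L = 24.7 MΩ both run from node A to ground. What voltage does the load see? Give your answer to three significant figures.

V_out ≈ 3.16 V

First combine the lower leg with the load: R2 ‖ R_L = 10.93 MΩ.
Now apply the divider: V_out = 16.0 × 0.1975 = 3.160 V.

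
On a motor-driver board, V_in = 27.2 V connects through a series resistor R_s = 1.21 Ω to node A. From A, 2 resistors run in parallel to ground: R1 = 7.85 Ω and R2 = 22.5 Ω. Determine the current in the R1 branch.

Parallel bank: R_p = 1/(1/7.85 + 1/22.5) = 5.820 Ω.
V_A by voltage divider: V_A = 27.2 × 5.820/(1.21 + 5.820) = 22.52 V.
Branch current I = V_A/R1 = 22.52/7.85 = 2.869 A.

I ≈ 2.87 A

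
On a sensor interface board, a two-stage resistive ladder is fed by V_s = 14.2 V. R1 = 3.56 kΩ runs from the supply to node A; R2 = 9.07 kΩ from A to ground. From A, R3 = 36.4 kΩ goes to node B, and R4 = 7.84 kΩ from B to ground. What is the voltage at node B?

Node A sees R2 in parallel with the series input of stage 2, R3 + R4 = 44.24 kΩ.
Effective lower resistance at A: R2 ‖ 44.24 = 7.527 kΩ.
First divider: V_A = V_s · 7.527/(3.56 + 7.527) = 9.640 V.
Stage 2 is unloaded, so V_B = V_A · R4/(R3+R4) = 9.640 × 7.84/44.24 = 1.708 V.

V_B ≈ 1.71 V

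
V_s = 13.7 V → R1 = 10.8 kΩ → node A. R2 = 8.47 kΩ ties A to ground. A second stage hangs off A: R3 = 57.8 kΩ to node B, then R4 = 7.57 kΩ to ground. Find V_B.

The second stage (R3 + R4 = 65.37 kΩ) loads node A in parallel with R2.
Effective lower resistance at A: R2 ‖ 65.37 = 7.498 kΩ.
V_A = 13.7 × 7.498/(10.8 + 7.498) = 5.614 V.
Then the unloaded second divider: V_B = V_A × R4/(R3+R4) = 5.614 × 0.1158 = 0.6501 V.

V_B ≈ 0.650 V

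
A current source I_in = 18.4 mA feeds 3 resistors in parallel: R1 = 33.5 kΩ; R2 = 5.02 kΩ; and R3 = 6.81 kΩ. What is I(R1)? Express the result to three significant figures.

I ≈ 1.46 mA

Total conductance ΣG = 1/33.5 + 1/5.02 + 1/6.81 = 0.3759 (units of 1/kΩ).
By the current-divider rule, I = I_in · G_k/ΣG = 18.4 × 0.07941 = 1.461 mA.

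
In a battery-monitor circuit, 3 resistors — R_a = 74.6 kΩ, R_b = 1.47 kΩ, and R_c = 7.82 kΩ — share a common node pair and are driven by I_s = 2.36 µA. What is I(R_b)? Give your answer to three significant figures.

Conductances: ΣG = 1/74.6 + 1/1.47 + 1/7.82 = 0.8216 (1/kΩ).
Current divider: I(R_b) = I_s · G_k/ΣG = 2.36 × (0.6803/0.8216) = 2.36 × 0.8280 = 1.954 µA.

I ≈ 1.95 µA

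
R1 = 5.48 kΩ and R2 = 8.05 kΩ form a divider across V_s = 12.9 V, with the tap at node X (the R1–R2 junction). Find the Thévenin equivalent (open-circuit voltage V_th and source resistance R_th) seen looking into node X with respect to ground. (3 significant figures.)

Open-circuit (no load on X): V_th = V_s · R2/(R1 + R2) = 12.9 × 8.05/(5.480 + 8.05) = 7.675 V.
Zeroing V_s shorts the top of R1 to ground, so R_th = R1 ‖ R2 = 3.260 kΩ.

V_th ≈ 7.68 V, R_th ≈ 3.26 kΩ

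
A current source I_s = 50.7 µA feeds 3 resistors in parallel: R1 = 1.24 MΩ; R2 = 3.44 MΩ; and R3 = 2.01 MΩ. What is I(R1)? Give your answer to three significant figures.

I ≈ 25.6 µA

Total conductance ΣG = 1/1.24 + 1/3.44 + 1/2.01 = 1.595 (units of 1/MΩ).
Current divider: I(R1) = I_s · G_k/ΣG = 50.7 × (0.8065/1.595) = 50.7 × 0.5057 = 25.64 µA.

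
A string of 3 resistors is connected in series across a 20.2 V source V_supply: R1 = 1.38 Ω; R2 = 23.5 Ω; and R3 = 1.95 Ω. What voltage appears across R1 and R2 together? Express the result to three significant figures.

V ≈ 18.7 V

Series total: ΣR = 1.38 + 23.5 + 1.95 = 26.83 Ω.
R_{R1..R2} = 1.38 + 23.5 = 24.88 Ω.
V = V_supply · R/ΣR = 20.2 × 0.9273 = 18.73 V.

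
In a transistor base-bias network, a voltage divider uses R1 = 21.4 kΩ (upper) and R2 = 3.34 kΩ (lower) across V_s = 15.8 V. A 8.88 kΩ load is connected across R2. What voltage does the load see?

First combine the lower leg with the load: R2 ‖ R_L = 2.427 kΩ.
Voltage divider with the loaded lower leg: V_out = 15.8 × 2.427/(21.4 + 2.427) = 15.8 × 0.1019 = 1.609 V.
(Unloaded it would be 2.13 V; the load pulls it down.)

V_out ≈ 1.61 V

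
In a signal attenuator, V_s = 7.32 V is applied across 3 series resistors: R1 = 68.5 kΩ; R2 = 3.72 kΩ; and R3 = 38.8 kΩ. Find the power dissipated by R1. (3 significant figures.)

The common current is I = 7.32/111.0 = 0.06593 mA.
P = I²R = 0.004347 × 68.5 = 0.2978 mW.

P ≈ 0.298 mW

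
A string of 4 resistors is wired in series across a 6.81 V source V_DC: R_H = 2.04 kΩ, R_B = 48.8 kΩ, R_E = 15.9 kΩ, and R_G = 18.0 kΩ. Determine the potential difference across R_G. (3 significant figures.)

V ≈ 1.45 V

ΣR = 2.04 + 48.8 + 15.9 + 18.0 = 84.74 kΩ.
V = V_DC · R/ΣR = 6.81 × 0.2124 = 1.447 V.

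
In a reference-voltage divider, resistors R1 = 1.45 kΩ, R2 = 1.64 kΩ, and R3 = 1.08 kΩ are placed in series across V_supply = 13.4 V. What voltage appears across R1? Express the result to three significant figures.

V ≈ 4.66 V

Series total: ΣR = 1.45 + 1.64 + 1.08 = 4.170 kΩ.
By the voltage-divider rule, V = 13.4 × 1.450/4.170 = 4.659 V.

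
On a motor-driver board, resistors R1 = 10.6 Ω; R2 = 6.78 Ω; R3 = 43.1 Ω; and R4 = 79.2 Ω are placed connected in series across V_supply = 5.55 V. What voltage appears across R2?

V ≈ 0.269 V

ΣR = 10.6 + 6.78 + 43.1 + 79.2 = 139.7 Ω.
V = V_supply · R/ΣR = 5.55 × 0.04854 = 0.2694 V.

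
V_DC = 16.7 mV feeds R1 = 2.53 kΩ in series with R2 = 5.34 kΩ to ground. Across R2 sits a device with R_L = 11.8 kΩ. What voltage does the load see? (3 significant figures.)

V_out ≈ 9.89 mV

The load sits in parallel with R2, giving an effective lower resistance R2' = R2·R_L/(R2+R_L) = 3.676 kΩ.
Now apply the divider: V_out = 16.7 × 0.5924 = 9.892 mV.
(Unloaded it would be 11.3 mV; the load pulls it down.)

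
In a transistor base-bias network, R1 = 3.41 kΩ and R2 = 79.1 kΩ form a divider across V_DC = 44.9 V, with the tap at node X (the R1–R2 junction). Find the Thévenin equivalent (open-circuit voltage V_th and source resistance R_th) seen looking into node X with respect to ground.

V_th ≈ 43.0 V, R_th ≈ 3.27 kΩ

Open-circuit (no load on X): V_th = V_DC · R2/(R1 + R2) = 44.9 × 79.1/(3.410 + 79.1) = 43.04 V.
Looking into X with the source shorted: R_th = R1·R2/(R1+R2) = 3.410 × 79.1/82.51 = 3.269 kΩ.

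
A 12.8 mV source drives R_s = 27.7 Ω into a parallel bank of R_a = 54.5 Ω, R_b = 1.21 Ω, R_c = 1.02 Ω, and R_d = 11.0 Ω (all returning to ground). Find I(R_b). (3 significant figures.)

Parallel bank: R_p = 1/(1/54.5 + 1/1.21 + 1/1.02 + 1/11.0) = 0.5219 Ω.
V_A = 12.8 × 0.5219/28.22 = 0.2367 mV.
Branch current I = V_A/R_b = 0.2367/1.21 = 0.1956 mA.

I ≈ 0.196 mA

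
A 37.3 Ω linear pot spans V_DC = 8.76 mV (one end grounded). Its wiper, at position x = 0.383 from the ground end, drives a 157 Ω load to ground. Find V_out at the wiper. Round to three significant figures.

V_out ≈ 3.18 mV

Lower segment x·R_p = 14.29 Ω; upper segment (1−x)·R_p = 23.01 Ω.
R_L loads the lower segment: effective lower R = 13.09 Ω.
V_out = 8.76 × 13.09/(23.01 + 13.09) = 3.177 mV.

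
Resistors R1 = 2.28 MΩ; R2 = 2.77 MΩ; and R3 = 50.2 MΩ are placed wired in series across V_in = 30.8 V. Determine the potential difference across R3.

V ≈ 28.0 V

Total series resistance ΣR = 2.28 + 2.77 + 50.2 = 55.25 MΩ.
V = V_in · R/ΣR = 30.8 × 0.9086 = 27.98 V.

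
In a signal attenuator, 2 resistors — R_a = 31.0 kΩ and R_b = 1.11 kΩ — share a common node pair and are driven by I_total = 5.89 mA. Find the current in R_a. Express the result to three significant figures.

For two parallel branches, I_k = I_total · (other R)/(sum of R).
So I = 5.89 × 1.11/32.11 = 0.2036 mA.

I ≈ 0.204 mA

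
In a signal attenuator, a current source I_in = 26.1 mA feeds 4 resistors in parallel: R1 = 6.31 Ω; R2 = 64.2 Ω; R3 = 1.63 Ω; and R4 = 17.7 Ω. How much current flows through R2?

I ≈ 0.482 mA

Conductances: ΣG = 1/6.31 + 1/64.2 + 1/1.63 + 1/17.7 = 0.8440 (1/Ω).
By the current-divider rule, I = I_in · G_k/ΣG = 26.1 × 0.01845 = 0.4817 mA.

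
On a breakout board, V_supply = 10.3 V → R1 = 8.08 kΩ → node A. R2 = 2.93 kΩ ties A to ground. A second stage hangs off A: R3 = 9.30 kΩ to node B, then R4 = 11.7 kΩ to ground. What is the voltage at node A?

The second stage (R3 + R4 = 21.00 kΩ) loads node A in parallel with R2.
R2 ‖ (R3+R4) = 2.571 kΩ.
V_A = 10.3 × 2.571/(8.08 + 2.571) = 2.486 V.

V_A ≈ 2.49 V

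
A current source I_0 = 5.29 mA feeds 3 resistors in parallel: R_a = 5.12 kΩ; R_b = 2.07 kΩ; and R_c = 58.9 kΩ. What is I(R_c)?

I ≈ 0.129 mA

Total conductance ΣG = 1/5.12 + 1/2.07 + 1/58.9 = 0.6954 (units of 1/kΩ).
Current divider: I(R_c) = I_0 · G_k/ΣG = 5.29 × (0.01698/0.6954) = 5.29 × 0.02442 = 0.1292 mA.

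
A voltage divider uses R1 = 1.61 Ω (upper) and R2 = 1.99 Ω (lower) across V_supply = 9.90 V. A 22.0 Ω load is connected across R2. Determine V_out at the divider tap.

The load sits in parallel with R2, giving an effective lower resistance R2' = R2·R_L/(R2+R_L) = 1.825 Ω.
Now apply the divider: V_out = 9.90 × 0.5313 = 5.260 V.
(Unloaded it would be 5.47 V; the load pulls it down.)

V_out ≈ 5.26 V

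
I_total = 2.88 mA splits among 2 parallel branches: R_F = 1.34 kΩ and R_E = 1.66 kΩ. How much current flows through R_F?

For two parallel branches, I_k = I_total · (other R)/(sum of R).
I(R_F) = 2.88 × 1.66/(1.34 + 1.66) = 2.88 × 0.5533 = 1.594 mA.

I ≈ 1.59 mA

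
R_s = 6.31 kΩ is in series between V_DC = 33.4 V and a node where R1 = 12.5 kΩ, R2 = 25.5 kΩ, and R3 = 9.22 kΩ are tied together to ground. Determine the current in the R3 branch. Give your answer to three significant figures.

I ≈ 1.49 mA

Equivalent of the parallel group: R_p = 4.392 kΩ.
Node voltage V_A = V_DC · R_p/(R_s + R_p) = 33.4 × 0.4104 = 13.71 V.
I(R3) = V_A / R3 = 13.71/9.22 = 1.487 mA.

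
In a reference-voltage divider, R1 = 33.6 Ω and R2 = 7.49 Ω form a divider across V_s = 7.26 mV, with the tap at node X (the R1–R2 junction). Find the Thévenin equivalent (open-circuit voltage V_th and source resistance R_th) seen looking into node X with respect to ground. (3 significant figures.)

V_th is the unloaded tap voltage: V_s · R2/(R1+R2) = 7.26 × 0.1823 = 1.323 mV.
Looking into X with the source shorted: R_th = R1·R2/(R1+R2) = 33.60 × 7.49/41.09 = 6.125 Ω.

V_th ≈ 1.32 mV, R_th ≈ 6.12 Ω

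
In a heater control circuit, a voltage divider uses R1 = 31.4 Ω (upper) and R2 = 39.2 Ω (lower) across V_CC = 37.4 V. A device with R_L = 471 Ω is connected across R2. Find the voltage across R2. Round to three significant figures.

V_out ≈ 20.0 V

The load sits in parallel with R2, giving an effective lower resistance R2' = R2·R_L/(R2+R_L) = 36.19 Ω.
Now apply the divider: V_out = 37.4 × 0.5354 = 20.02 V.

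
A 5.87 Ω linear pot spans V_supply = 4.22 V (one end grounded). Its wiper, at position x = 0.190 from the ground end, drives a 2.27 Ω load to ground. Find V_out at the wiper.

Lower segment x·R_p = 1.115 Ω; upper segment (1−x)·R_p = 4.755 Ω.
Lower segment in parallel with the load: 1.115 ‖ 2.27 = 0.7479 Ω.
V_out = 4.22 × 0.7479/(4.755 + 0.7479) = 0.5735 V.

V_out ≈ 0.574 V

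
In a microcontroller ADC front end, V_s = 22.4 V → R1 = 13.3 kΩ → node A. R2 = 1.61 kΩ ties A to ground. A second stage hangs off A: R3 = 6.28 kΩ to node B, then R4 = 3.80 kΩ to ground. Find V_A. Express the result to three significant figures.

V_A ≈ 2.12 V

The second stage (R3 + R4 = 10.08 kΩ) loads node A in parallel with R2.
Effective lower resistance at A: R2 ‖ 10.08 = 1.388 kΩ.
V_A = 22.4 × 1.388/(13.3 + 1.388) = 2.117 V.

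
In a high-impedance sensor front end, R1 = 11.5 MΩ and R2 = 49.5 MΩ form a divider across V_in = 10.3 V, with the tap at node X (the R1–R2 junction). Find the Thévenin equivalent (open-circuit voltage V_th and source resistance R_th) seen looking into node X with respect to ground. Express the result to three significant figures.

V_th ≈ 8.36 V, R_th ≈ 9.33 MΩ

With X open, the divider is unloaded: V_th = 10.3 × 49.5/61.00 = 8.358 V.
With V_in suppressed (replaced by a short), R_th = R1 ‖ R2 = (11.50 × 49.5)/(11.50 + 49.5) = 9.332 MΩ.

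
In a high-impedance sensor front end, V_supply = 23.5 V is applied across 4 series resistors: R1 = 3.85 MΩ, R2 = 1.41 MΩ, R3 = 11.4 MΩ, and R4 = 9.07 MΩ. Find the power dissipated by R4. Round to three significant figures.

The common current is I = 23.5/25.73 = 0.9133 µA.
P = I²R = 0.8342 × 9.07 = 7.566 µW.

P ≈ 7.57 µW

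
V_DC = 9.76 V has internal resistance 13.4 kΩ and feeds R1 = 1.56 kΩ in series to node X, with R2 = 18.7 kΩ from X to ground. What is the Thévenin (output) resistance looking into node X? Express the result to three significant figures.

R_th ≈ 8.31 kΩ

R1' = 13.4 + 1.56 = 14.96 kΩ (source resistance + R1).
Zeroing V_DC shorts the top of R1' to ground, so R_th = R1' ‖ R2 = 8.311 kΩ.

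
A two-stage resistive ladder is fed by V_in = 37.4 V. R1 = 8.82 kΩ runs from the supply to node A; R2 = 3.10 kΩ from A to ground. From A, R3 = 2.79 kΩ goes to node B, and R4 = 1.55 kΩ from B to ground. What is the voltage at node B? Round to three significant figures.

V_B ≈ 2.27 V

Looking into the second stage from A: R3 + R4 = 4.340 kΩ appears in parallel with R2.
R2 ‖ (R3+R4) = 1.808 kΩ.
V_A = 37.4 × 1.808/(8.82 + 1.808) = 6.363 V.
Then the unloaded second divider: V_B = V_A × R4/(R3+R4) = 6.363 × 0.3571 = 2.273 V.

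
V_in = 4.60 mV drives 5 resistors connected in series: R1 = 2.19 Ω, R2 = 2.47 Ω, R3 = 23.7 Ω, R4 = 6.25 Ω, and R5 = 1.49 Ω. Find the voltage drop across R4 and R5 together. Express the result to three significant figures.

V ≈ 0.986 mV

ΣR = 2.19 + 2.47 + 23.7 + 6.25 + 1.49 = 36.10 Ω.
R_{R4..R5} = 6.25 + 1.49 = 7.740 Ω.
By the voltage-divider rule, V = 4.60 × 7.740/36.10 = 0.9863 mV.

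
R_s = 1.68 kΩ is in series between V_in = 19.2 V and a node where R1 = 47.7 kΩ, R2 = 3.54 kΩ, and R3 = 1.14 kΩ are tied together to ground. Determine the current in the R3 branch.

I ≈ 5.65 mA

Equivalent of the parallel group: R_p = 0.8470 kΩ.
Node voltage V_A = V_in · R_p/(R_s + R_p) = 19.2 × 0.3352 = 6.435 V.
I(R3) = V_A / R3 = 6.435/1.14 = 5.645 mA.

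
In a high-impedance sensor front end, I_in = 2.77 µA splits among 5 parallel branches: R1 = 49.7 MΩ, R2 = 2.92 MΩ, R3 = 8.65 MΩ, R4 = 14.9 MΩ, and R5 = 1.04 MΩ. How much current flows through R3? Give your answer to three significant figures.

I ≈ 0.213 µA

ΣG = 1/49.7 + 1/2.92 + 1/8.65 + 1/14.9 + 1/1.04 = 1.507.
By the current-divider rule, I = I_in · G_k/ΣG = 2.77 × 0.07672 = 0.2125 µA.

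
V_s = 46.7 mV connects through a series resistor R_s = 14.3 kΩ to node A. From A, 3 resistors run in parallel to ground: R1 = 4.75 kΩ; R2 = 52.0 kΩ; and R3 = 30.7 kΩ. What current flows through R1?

Combine the parallel branches: R_p = (1/4.75 + 1/52.0 + 1/30.7)⁻¹ = 3.812 kΩ.
V_A by voltage divider: V_A = 46.7 × 3.812/(14.3 + 3.812) = 9.829 mV.
Branch current I = V_A/R1 = 9.829/4.75 = 2.069 µA.
(Equivalently: I_total = 2.578 µA, then current-divider fraction G_k/ΣG = 0.8025.)

I ≈ 2.07 µA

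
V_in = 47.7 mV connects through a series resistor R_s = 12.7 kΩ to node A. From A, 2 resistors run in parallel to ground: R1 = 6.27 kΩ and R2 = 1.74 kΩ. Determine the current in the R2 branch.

Combine the parallel branches: R_p = (1/6.27 + 1/1.74)⁻¹ = 1.362 kΩ.
Node voltage V_A = V_in · R_p/(R_s + R_p) = 47.7 × 0.09686 = 4.620 mV.
I(R2) = V_A / R2 = 4.620/1.74 = 2.655 µA.

I ≈ 2.66 µA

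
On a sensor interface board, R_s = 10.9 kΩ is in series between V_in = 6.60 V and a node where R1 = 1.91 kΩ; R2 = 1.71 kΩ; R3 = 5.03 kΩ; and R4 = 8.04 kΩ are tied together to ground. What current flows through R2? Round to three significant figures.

I ≈ 0.232 mA

Parallel bank: R_p = 1/(1/1.91 + 1/1.71 + 1/5.03 + 1/8.04) = 0.6985 kΩ.
V_A = 6.60 × 0.6985/11.60 = 0.3975 V.
Branch current I = V_A/R2 = 0.3975/1.71 = 0.2325 mA.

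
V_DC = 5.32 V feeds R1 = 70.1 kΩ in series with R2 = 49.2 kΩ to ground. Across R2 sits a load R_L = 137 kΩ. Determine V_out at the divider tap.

V_out ≈ 1.81 V

First combine the lower leg with the load: R2 ‖ R_L = 36.20 kΩ.
Voltage divider with the loaded lower leg: V_out = 5.32 × 36.20/(70.1 + 36.20) = 5.32 × 0.3405 = 1.812 V.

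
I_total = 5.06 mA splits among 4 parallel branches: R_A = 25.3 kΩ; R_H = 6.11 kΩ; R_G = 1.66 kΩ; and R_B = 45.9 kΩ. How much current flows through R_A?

I ≈ 0.242 mA

Conductances: ΣG = 1/25.3 + 1/6.11 + 1/1.66 + 1/45.9 = 0.8274 (1/kΩ).
R_A takes the fraction G_k/ΣG = 0.03953/0.8274 = 0.04777, so I = 5.06 × 0.04777 = 0.2417 mA.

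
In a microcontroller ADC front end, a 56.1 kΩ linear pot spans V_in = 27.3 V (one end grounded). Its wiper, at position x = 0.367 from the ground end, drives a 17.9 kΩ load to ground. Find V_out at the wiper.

V_out ≈ 5.80 V

Lower segment x·R_p = 20.59 kΩ; upper segment (1−x)·R_p = 35.51 kΩ.
(x·R_p) ‖ R_L = 9.575 kΩ.
Loaded-divider output: V_out = 27.3 × 0.2124 = 5.798 V.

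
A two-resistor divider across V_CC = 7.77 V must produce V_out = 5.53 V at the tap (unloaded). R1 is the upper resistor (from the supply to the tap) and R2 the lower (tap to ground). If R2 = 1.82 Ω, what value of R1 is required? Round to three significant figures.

R1 ≈ 0.737 Ω

The divider ratio is R2/(R1+R2) = 5.53/7.77 = 0.7117.
Rearranging, R1 = R2·(1−k)/k = 1.82 × 0.4051 = 0.7372 Ω.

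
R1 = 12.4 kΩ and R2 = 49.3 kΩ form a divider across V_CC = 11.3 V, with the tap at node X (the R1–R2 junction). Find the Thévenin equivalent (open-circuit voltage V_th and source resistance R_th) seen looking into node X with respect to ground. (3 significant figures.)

V_th ≈ 9.03 V, R_th ≈ 9.91 kΩ

Open-circuit (no load on X): V_th = V_CC · R2/(R1 + R2) = 11.3 × 49.3/(12.40 + 49.3) = 9.029 V.
Zeroing V_CC shorts the top of R1 to ground, so R_th = R1 ‖ R2 = 9.908 kΩ.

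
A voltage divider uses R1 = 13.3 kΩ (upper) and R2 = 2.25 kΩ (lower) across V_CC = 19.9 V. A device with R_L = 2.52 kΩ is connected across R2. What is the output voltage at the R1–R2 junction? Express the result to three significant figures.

V_out ≈ 1.63 V

First combine the lower leg with the load: R2 ‖ R_L = 1.189 kΩ.
Now apply the divider: V_out = 19.9 × 0.08204 = 1.633 V.
(Unloaded it would be 2.88 V; the load pulls it down.)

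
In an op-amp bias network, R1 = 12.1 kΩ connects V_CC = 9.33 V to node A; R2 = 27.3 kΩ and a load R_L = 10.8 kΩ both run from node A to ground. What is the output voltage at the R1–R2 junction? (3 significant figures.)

First combine the lower leg with the load: R2 ‖ R_L = 7.739 kΩ.
Now apply the divider: V_out = 9.33 × 0.3901 = 3.639 V.

V_out ≈ 3.64 V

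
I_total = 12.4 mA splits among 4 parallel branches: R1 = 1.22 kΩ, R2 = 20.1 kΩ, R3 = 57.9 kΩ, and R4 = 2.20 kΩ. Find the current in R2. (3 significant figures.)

Total conductance ΣG = 1/1.22 + 1/20.1 + 1/57.9 + 1/2.20 = 1.341 (units of 1/kΩ).
Current divider: I(R2) = I_total · G_k/ΣG = 12.4 × (0.04975/1.341) = 12.4 × 0.03709 = 0.4600 mA.

I ≈ 0.460 mA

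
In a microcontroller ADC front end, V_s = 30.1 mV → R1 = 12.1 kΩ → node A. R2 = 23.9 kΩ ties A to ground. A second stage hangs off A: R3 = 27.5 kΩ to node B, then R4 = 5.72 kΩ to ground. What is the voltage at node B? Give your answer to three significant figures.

V_B ≈ 2.77 mV

The second stage (R3 + R4 = 33.22 kΩ) loads node A in parallel with R2.
R2 ‖ (R3+R4) = 13.90 kΩ.
So V_A = 30.1 × 0.5346 = 16.09 mV.
Then the unloaded second divider: V_B = V_A × R4/(R3+R4) = 16.09 × 0.1722 = 2.771 mV.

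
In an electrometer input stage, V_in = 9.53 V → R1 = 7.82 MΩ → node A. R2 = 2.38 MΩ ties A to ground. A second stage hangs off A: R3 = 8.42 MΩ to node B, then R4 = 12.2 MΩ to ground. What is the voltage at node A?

V_A ≈ 2.04 V

Looking into the second stage from A: R3 + R4 = 20.62 MΩ appears in parallel with R2.
R2 ‖ (R3+R4) = 2.134 MΩ.
So V_A = 9.53 × 0.2144 = 2.043 V.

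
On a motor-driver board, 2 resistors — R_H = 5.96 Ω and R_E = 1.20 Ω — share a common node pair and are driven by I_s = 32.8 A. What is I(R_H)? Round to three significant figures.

Two-branch current divider: I_k = I_s · R_other/(R_1 + R_2).
I(R_H) = 32.8 × 1.20/(5.96 + 1.20) = 32.8 × 0.1676 = 5.497 A.

I ≈ 5.50 A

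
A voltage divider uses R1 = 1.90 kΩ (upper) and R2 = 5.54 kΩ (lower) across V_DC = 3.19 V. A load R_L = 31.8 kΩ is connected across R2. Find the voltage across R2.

V_out ≈ 2.27 V

R2 ‖ R_L = (5.54 × 31.8)/(5.54 + 31.8) = 4.718 kΩ.
Now apply the divider: V_out = 3.19 × 0.7129 = 2.274 V.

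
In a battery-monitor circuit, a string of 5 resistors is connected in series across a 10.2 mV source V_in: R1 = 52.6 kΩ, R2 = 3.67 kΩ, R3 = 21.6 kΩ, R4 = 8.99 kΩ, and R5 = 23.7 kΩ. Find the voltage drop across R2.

Series total: ΣR = 52.6 + 3.67 + 21.6 + 8.99 + 23.7 = 110.6 kΩ.
Voltage divider: V = V_in · (3.670 / 110.6) = 10.2 × 0.03319 = 0.3386 mV.

V ≈ 0.339 mV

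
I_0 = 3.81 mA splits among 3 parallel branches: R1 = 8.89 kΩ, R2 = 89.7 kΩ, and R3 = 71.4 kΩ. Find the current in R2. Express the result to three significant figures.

ΣG = 1/8.89 + 1/89.7 + 1/71.4 = 0.1376.
Current divider: I(R2) = I_0 · G_k/ΣG = 3.81 × (0.01115/0.1376) = 3.81 × 0.08100 = 0.3086 mA.

I ≈ 0.309 mA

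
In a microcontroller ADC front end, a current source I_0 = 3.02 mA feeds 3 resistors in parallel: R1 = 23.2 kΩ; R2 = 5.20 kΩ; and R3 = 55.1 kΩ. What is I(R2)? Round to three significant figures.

I ≈ 2.29 mA

Total conductance ΣG = 1/23.2 + 1/5.20 + 1/55.1 = 0.2536 (units of 1/kΩ).
Current divider: I(R2) = I_0 · G_k/ΣG = 3.02 × (0.1923/0.2536) = 3.02 × 0.7584 = 2.290 mA.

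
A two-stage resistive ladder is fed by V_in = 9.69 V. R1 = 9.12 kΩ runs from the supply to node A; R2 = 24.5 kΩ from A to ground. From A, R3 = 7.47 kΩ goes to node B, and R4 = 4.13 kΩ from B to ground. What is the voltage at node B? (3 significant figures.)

V_B ≈ 1.60 V

Node A sees R2 in parallel with the series input of stage 2, R3 + R4 = 11.60 kΩ.
R2 ‖ (R3+R4) = 7.873 kΩ.
First divider: V_A = V_in · 7.873/(9.12 + 7.873) = 4.489 V.
Stage 2 is unloaded, so V_B = V_A · R4/(R3+R4) = 4.489 × 4.13/11.60 = 1.598 V.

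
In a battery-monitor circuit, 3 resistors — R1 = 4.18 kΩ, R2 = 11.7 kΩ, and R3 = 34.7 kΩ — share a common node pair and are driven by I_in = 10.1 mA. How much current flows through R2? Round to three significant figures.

I ≈ 2.44 mA

ΣG = 1/4.18 + 1/11.7 + 1/34.7 = 0.3535.
R2 takes the fraction G_k/ΣG = 0.08547/0.3535 = 0.2418, so I = 10.1 × 0.2418 = 2.442 mA.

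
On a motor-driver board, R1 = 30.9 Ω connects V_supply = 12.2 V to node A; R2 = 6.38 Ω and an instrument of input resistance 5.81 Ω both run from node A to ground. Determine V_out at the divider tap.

V_out ≈ 1.09 V

The load sits in parallel with R2, giving an effective lower resistance R2' = R2·R_L/(R2+R_L) = 3.041 Ω.
Voltage divider with the loaded lower leg: V_out = 12.2 × 3.041/(30.9 + 3.041) = 12.2 × 0.08959 = 1.093 V.
(Unloaded it would be 2.09 V; the load pulls it down.)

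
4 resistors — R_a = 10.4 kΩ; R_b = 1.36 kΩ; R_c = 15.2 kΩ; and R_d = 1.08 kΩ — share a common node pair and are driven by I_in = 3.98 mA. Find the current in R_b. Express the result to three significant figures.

ΣG = 1/10.4 + 1/1.36 + 1/15.2 + 1/1.08 = 1.823.
R_b takes the fraction G_k/ΣG = 0.7353/1.823 = 0.4033, so I = 3.98 × 0.4033 = 1.605 mA.

I ≈ 1.61 mA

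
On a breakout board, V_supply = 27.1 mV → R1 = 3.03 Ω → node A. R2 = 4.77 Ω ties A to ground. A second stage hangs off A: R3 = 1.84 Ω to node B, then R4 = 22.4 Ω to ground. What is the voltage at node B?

V_B ≈ 14.2 mV

The second stage (R3 + R4 = 24.24 Ω) loads node A in parallel with R2.
Effective lower resistance at A: R2 ‖ 24.24 = 3.986 Ω.
So V_A = 27.1 × 0.5681 = 15.40 mV.
Stage 2 is unloaded, so V_B = V_A · R4/(R3+R4) = 15.40 × 22.4/24.24 = 14.23 mV.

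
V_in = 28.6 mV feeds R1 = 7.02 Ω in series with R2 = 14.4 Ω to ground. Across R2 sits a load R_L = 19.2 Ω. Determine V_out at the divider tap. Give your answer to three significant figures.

V_out ≈ 15.4 mV

First combine the lower leg with the load: R2 ‖ R_L = 8.229 Ω.
Then V_out = V_in · R2'/(R1 + R2') = 28.6 × 8.229/15.25 = 15.43 mV.
(Unloaded it would be 19.2 mV; the load pulls it down.)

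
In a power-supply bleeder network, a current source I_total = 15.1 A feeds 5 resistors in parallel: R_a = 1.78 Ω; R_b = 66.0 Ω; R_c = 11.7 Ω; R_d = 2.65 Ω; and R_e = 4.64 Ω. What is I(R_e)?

Total conductance ΣG = 1/1.78 + 1/66.0 + 1/11.7 + 1/2.65 + 1/4.64 = 1.255 (units of 1/Ω).
By the current-divider rule, I = I_total · G_k/ΣG = 15.1 × 0.1717 = 2.592 A.

I ≈ 2.59 A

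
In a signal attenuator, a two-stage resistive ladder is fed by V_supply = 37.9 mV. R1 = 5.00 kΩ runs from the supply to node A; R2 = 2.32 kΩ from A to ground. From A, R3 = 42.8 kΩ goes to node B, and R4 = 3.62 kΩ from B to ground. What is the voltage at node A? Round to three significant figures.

The second stage (R3 + R4 = 46.42 kΩ) loads node A in parallel with R2.
R2 ‖ (R3+R4) = 2.210 kΩ.
First divider: V_A = V_supply · 2.210/(5.00 + 2.210) = 11.62 mV.

V_A ≈ 11.6 mV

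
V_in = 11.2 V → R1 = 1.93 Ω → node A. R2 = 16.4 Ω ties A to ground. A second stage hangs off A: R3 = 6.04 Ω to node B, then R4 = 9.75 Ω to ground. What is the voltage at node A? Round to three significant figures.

The second stage (R3 + R4 = 15.79 Ω) loads node A in parallel with R2.
R2 ‖ (R3+R4) = 8.045 Ω.
First divider: V_A = V_in · 8.045/(1.93 + 8.045) = 9.033 V.

V_A ≈ 9.03 V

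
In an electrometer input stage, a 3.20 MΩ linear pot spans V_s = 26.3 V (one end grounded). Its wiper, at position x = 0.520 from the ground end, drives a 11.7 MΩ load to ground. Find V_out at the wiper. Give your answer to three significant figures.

The pot divides into 1.536 MΩ above the wiper and 1.664 MΩ below.
R_L loads the lower segment: effective lower R = 1.457 MΩ.
Then V_out = V_s · 1.457/(1.536 + 1.457) = 12.80 V.

V_out ≈ 12.8 V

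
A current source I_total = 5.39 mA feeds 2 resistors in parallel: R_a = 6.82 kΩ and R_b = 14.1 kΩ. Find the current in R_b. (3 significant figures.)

I ≈ 1.76 mA

With just two branches, the current splits inversely with resistance.
I(R_b) = 5.39 × 6.82/(6.82 + 14.1) = 5.39 × 0.3260 = 1.757 mA.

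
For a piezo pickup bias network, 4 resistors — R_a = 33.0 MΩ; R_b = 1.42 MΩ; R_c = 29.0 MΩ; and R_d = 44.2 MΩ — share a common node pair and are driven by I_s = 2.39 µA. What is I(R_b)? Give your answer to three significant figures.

Total conductance ΣG = 1/33.0 + 1/1.42 + 1/29.0 + 1/44.2 = 0.7916 (units of 1/MΩ).
R_b takes the fraction G_k/ΣG = 0.7042/0.7916 = 0.8896, so I = 2.39 × 0.8896 = 2.126 µA.

I ≈ 2.13 µA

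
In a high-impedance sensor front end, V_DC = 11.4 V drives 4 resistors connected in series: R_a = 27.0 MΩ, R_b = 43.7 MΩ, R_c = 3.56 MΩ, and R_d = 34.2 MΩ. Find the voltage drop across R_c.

ΣR = 27.0 + 43.7 + 3.56 + 34.2 = 108.5 MΩ.
V = V_DC · R/ΣR = 11.4 × 0.03282 = 0.3742 V.

V ≈ 0.374 V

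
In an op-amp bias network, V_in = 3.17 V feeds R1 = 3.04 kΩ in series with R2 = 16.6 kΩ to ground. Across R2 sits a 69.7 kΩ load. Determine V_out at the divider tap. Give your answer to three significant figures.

The load sits in parallel with R2, giving an effective lower resistance R2' = R2·R_L/(R2+R_L) = 13.41 kΩ.
Now apply the divider: V_out = 3.17 × 0.8152 = 2.584 V.

V_out ≈ 2.58 V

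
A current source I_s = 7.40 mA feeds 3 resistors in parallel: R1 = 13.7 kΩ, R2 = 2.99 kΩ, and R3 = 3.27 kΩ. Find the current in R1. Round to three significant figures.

I ≈ 0.757 mA

Total conductance ΣG = 1/13.7 + 1/2.99 + 1/3.27 = 0.7133 (units of 1/kΩ).
R1 takes the fraction G_k/ΣG = 0.07299/0.7133 = 0.1023, so I = 7.40 × 0.1023 = 0.7573 mA.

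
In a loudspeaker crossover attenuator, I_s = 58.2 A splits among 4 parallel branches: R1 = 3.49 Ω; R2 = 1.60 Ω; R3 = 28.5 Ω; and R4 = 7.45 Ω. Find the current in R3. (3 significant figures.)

I ≈ 1.89 A

Conductances: ΣG = 1/3.49 + 1/1.60 + 1/28.5 + 1/7.45 = 1.081 (1/Ω).
R3 takes the fraction G_k/ΣG = 0.03509/1.081 = 0.03246, so I = 58.2 × 0.03246 = 1.889 A.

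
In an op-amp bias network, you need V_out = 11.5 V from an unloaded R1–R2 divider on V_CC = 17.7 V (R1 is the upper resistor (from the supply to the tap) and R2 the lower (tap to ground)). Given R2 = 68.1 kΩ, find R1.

R1 ≈ 36.7 kΩ

Required fraction k = V_out/V_CC = 0.6497.
So R1 = R2 · (V_CC/V_out − 1) = 68.1 × (17.7/11.5 − 1) = 68.1 × 0.5391 = 36.71 kΩ.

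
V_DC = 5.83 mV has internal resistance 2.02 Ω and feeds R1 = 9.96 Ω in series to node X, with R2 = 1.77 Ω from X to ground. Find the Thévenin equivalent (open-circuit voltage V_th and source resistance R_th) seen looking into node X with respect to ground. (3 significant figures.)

R1' = 2.02 + 9.96 = 11.98 Ω (source resistance + R1).
Open-circuit (no load on X): V_th = V_DC · R2/(R1' + R2) = 5.83 × 1.77/(11.98 + 1.77) = 0.7505 mV.
With V_DC suppressed (replaced by a short), R_th = R1' ‖ R2 = (11.98 × 1.77)/(11.98 + 1.77) = 1.542 Ω.

V_th ≈ 0.750 mV, R_th ≈ 1.54 Ω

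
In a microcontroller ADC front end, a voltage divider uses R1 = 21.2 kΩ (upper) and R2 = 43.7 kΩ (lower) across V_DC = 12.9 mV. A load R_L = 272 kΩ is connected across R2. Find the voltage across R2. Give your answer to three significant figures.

V_out ≈ 8.25 mV

First combine the lower leg with the load: R2 ‖ R_L = 37.65 kΩ.
Now apply the divider: V_out = 12.9 × 0.6398 = 8.253 mV.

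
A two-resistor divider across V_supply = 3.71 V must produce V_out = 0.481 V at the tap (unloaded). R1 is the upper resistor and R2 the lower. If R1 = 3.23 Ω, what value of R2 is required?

The divider ratio is R2/(R1+R2) = 0.481/3.71 = 0.1296.
Rearranging, R2 = R1·k/(1−k) = 3.23 × 0.1490 = 0.4811 Ω.

R2 ≈ 0.481 Ω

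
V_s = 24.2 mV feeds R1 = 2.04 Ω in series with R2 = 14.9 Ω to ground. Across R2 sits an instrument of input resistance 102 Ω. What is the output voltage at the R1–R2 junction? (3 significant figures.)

V_out ≈ 20.9 mV

R2 ‖ R_L = (14.9 × 102)/(14.9 + 102) = 13.00 Ω.
Voltage divider with the loaded lower leg: V_out = 24.2 × 13.00/(2.04 + 13.00) = 24.2 × 0.8644 = 20.92 mV.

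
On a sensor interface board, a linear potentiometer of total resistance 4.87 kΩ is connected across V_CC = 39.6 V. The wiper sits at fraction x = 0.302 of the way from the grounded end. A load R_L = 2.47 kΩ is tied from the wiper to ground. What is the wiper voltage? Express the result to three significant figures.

The pot divides into 3.399 kΩ above the wiper and 1.471 kΩ below.
(x·R_p) ‖ R_L = 0.9218 kΩ.
Loaded-divider output: V_out = 39.6 × 0.2133 = 8.448 V.
(Unloaded: V_out = x·V_CC = 12.0 V.)

V_out ≈ 8.45 V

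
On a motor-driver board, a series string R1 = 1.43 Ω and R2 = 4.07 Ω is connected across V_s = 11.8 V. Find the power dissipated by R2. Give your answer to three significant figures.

ΣR = 5.500 Ω → I = 11.8/5.500 = 2.145 A.
P = I²R = 4.603 × 4.07 = 18.73 W.

P ≈ 18.7 W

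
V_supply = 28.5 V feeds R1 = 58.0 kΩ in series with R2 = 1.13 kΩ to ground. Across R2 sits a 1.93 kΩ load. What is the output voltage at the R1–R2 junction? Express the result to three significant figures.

R2 ‖ R_L = (1.13 × 1.93)/(1.13 + 1.93) = 0.7127 kΩ.
Now apply the divider: V_out = 28.5 × 0.01214 = 0.3460 V.

V_out ≈ 0.346 V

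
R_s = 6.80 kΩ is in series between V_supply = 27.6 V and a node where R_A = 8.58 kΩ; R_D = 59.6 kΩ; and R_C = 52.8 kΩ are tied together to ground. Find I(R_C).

Parallel bank: R_p = 1/(1/8.58 + 1/59.6 + 1/52.8) = 6.567 kΩ.
Node voltage V_A = V_supply · R_p/(R_s + R_p) = 27.6 × 0.4913 = 13.56 V.
I(R_C) = V_A / R_C = 13.56/52.8 = 0.2568 mA.
(Equivalently: I_total = 2.065 mA, then current-divider fraction G_k/ΣG = 0.1244.)

I ≈ 0.257 mA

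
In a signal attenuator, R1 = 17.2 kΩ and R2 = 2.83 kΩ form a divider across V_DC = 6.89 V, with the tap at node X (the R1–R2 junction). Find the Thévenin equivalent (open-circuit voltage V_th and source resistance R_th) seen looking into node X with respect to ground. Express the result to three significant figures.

V_th is the unloaded tap voltage: V_DC · R2/(R1+R2) = 6.89 × 0.1413 = 0.9735 V.
With V_DC suppressed (replaced by a short), R_th = R1 ‖ R2 = (17.20 × 2.83)/(17.20 + 2.83) = 2.430 kΩ.

V_th ≈ 0.973 V, R_th ≈ 2.43 kΩ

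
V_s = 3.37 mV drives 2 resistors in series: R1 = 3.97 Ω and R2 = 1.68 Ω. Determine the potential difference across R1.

V ≈ 2.37 mV

Series total: ΣR = 3.97 + 1.68 = 5.650 Ω.
V = V_s · R/ΣR = 3.37 × 0.7027 = 2.368 mV.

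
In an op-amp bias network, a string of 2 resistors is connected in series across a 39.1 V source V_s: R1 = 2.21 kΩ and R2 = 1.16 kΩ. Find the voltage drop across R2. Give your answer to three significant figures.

V ≈ 13.5 V

Total series resistance ΣR = 2.21 + 1.16 = 3.370 kΩ.
Voltage divider: V = V_s · (1.160 / 3.370) = 39.1 × 0.3442 = 13.46 V.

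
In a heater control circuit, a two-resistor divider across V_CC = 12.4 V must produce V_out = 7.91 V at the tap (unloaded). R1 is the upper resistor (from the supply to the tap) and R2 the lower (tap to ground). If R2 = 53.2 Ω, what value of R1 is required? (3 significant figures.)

R1 ≈ 30.2 Ω

The divider ratio is R2/(R1+R2) = 7.91/12.4 = 0.6379.
R1 = R2·(1/k − 1) = 53.2 × 0.5676 = 30.20 Ω.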